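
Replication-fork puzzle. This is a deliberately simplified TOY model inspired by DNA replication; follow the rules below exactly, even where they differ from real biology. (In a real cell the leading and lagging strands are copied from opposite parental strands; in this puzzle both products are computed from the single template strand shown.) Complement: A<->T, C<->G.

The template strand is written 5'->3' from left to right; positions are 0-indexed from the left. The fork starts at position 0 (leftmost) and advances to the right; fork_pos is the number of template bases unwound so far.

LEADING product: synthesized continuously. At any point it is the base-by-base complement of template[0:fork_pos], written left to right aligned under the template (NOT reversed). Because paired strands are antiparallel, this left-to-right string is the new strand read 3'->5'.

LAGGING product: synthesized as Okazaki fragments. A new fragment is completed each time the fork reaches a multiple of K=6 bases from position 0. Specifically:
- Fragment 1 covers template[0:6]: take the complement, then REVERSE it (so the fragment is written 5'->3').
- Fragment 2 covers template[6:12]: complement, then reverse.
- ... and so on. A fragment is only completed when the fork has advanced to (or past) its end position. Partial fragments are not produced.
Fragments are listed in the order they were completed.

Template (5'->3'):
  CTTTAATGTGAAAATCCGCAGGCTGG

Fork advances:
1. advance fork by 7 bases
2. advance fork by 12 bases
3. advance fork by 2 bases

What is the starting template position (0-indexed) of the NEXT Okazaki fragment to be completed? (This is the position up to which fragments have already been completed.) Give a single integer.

Answer: 18

Derivation:
Step 1: advance 7 -> fork_pos = 0 + 7 = 7. Reached multiple(s) of 6: 6 -> fragment 1 completed (1 total).
Step 2: advance 12 -> fork_pos = 7 + 12 = 19. Reached multiple(s) of 6: 12, 18 -> fragments 2-3 completed (3 total).
Step 3: advance 2 -> fork_pos = 19 + 2 = 21. Next multiple of 6 is 24 (not reached); still 3 fragment(s).
3 fragment(s) completed, covering template[0:18] (3 x 6 = 18). The next fragment, fragment 4, covers template[18:24], so it starts at position 18.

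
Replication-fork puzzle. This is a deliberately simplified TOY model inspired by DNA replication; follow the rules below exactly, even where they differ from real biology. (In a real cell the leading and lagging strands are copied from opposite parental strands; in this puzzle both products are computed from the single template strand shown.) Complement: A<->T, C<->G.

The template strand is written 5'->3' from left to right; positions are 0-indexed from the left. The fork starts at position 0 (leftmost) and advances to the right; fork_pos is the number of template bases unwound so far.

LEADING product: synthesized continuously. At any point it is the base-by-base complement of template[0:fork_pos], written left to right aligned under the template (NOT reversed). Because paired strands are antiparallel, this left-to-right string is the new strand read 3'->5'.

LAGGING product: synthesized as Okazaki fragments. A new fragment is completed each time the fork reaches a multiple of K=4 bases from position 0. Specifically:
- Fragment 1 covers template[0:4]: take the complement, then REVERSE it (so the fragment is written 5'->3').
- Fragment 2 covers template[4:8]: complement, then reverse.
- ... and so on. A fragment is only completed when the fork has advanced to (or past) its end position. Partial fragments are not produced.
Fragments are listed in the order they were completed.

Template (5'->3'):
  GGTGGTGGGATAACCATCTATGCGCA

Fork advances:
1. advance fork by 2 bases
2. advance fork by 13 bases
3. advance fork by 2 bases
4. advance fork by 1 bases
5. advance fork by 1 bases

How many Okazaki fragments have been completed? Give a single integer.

Step 1: advance 2 -> fork_pos = 0 + 2 = 2. Next multiple of 4 is 4 (not reached); still 0 fragment(s).
Step 2: advance 13 -> fork_pos = 2 + 13 = 15. Reached multiple(s) of 4: 4, 8, 12 -> fragments 1-3 completed (3 total).
Step 3: advance 2 -> fork_pos = 15 + 2 = 17. Reached multiple(s) of 4: 16 -> fragment 4 completed (4 total).
Step 4: advance 1 -> fork_pos = 17 + 1 = 18. Next multiple of 4 is 20 (not reached); still 4 fragment(s).
Step 5: advance 1 -> fork_pos = 18 + 1 = 19. Next multiple of 4 is 20 (not reached); still 4 fragment(s).
Check: final fork_pos = 19; the multiples of 4 that are <= 19 are 4..16 -> 19 // 4 = 4 completed fragment(s).

Answer: 4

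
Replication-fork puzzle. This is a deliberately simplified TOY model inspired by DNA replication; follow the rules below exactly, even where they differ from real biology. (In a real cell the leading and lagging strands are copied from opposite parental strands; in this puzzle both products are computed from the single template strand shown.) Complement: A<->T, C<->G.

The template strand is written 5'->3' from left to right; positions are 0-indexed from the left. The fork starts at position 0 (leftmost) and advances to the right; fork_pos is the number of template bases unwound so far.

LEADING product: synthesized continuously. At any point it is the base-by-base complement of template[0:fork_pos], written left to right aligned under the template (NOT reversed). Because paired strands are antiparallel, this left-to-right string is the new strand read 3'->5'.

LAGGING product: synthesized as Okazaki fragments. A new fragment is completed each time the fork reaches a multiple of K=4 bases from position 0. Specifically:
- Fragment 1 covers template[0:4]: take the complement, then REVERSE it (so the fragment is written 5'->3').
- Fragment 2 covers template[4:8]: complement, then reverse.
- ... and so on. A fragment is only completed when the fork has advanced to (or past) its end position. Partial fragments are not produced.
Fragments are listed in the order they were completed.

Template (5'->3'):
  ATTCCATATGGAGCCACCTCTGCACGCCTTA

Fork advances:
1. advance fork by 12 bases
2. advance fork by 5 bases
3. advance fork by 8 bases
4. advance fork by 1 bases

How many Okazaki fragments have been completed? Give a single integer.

Answer: 6

Derivation:
Step 1: advance 12 -> fork_pos = 0 + 12 = 12. Reached multiple(s) of 4: 4, 8, 12 -> fragments 1-3 completed (3 total).
Step 2: advance 5 -> fork_pos = 12 + 5 = 17. Reached multiple(s) of 4: 16 -> fragment 4 completed (4 total).
Step 3: advance 8 -> fork_pos = 17 + 8 = 25. Reached multiple(s) of 4: 20, 24 -> fragments 5-6 completed (6 total).
Step 4: advance 1 -> fork_pos = 25 + 1 = 26. Next multiple of 4 is 28 (not reached); still 6 fragment(s).
Check: final fork_pos = 26; the multiples of 4 that are <= 26 are 4..24 -> 26 // 4 = 6 completed fragment(s).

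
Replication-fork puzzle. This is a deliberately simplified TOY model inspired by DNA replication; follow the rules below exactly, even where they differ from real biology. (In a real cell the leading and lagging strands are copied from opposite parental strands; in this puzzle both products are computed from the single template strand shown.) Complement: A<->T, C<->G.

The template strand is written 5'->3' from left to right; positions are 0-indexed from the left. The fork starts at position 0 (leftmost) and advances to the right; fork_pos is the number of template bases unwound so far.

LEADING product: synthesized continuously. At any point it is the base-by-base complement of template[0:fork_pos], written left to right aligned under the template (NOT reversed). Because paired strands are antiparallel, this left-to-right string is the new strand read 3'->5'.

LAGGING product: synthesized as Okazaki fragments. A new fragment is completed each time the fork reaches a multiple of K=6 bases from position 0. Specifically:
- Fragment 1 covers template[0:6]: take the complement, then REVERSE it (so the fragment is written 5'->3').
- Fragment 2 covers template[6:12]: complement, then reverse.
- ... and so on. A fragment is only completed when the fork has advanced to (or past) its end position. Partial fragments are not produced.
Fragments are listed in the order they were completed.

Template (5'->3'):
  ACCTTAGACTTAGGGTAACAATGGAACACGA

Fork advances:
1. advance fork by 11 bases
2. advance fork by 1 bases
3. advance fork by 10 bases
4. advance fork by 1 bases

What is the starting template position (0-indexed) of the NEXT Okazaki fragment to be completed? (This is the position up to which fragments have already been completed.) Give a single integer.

Step 1: advance 11 -> fork_pos = 0 + 11 = 11. Reached multiple(s) of 6: 6 -> fragment 1 completed (1 total).
Step 2: advance 1 -> fork_pos = 11 + 1 = 12. Reached multiple(s) of 6: 12 -> fragment 2 completed (2 total).
Step 3: advance 10 -> fork_pos = 12 + 10 = 22. Reached multiple(s) of 6: 18 -> fragment 3 completed (3 total).
Step 4: advance 1 -> fork_pos = 22 + 1 = 23. Next multiple of 6 is 24 (not reached); still 3 fragment(s).
3 fragment(s) completed, covering template[0:18] (3 x 6 = 18). The next fragment, fragment 4, covers template[18:24], so it starts at position 18.

Answer: 18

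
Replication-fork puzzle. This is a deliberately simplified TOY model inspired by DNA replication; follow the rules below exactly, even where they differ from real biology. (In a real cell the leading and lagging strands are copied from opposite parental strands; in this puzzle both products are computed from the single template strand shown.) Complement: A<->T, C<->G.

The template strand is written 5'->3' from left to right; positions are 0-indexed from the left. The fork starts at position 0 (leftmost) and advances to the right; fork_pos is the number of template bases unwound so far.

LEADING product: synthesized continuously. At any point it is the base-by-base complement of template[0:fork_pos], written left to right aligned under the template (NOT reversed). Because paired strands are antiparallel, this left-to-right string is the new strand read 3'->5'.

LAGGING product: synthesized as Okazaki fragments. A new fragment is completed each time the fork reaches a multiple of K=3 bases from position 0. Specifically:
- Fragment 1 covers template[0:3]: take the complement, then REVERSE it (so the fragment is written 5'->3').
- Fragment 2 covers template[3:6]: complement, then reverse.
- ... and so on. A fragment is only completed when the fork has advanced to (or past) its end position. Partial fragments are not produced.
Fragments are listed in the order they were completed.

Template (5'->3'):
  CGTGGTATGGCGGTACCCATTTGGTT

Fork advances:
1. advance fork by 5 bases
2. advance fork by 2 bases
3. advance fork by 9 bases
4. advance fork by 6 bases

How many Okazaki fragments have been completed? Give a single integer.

Answer: 7

Derivation:
Step 1: advance 5 -> fork_pos = 0 + 5 = 5. Reached multiple(s) of 3: 3 -> fragment 1 completed (1 total).
Step 2: advance 2 -> fork_pos = 5 + 2 = 7. Reached multiple(s) of 3: 6 -> fragment 2 completed (2 total).
Step 3: advance 9 -> fork_pos = 7 + 9 = 16. Reached multiple(s) of 3: 9, 12, 15 -> fragments 3-5 completed (5 total).
Step 4: advance 6 -> fork_pos = 16 + 6 = 22. Reached multiple(s) of 3: 18, 21 -> fragments 6-7 completed (7 total).
Check: final fork_pos = 22; the multiples of 3 that are <= 22 are 3..21 -> 22 // 3 = 7 completed fragment(s).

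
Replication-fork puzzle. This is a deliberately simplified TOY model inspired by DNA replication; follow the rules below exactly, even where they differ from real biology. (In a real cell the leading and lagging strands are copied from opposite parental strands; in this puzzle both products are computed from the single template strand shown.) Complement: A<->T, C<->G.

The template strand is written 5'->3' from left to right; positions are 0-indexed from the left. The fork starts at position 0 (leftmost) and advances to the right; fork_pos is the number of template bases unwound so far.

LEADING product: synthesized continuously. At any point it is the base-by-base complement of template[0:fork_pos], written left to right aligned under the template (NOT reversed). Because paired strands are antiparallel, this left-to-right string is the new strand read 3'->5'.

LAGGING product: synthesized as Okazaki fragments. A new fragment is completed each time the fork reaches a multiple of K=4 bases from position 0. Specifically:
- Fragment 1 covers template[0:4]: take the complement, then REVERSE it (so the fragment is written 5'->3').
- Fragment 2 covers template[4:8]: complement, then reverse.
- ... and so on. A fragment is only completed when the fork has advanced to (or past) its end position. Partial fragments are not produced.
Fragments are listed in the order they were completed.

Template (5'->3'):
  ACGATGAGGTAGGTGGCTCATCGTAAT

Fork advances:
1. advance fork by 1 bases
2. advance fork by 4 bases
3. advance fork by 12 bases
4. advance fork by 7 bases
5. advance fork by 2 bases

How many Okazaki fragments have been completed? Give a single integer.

Step 1: advance 1 -> fork_pos = 0 + 1 = 1. Next multiple of 4 is 4 (not reached); still 0 fragment(s).
Step 2: advance 4 -> fork_pos = 1 + 4 = 5. Reached multiple(s) of 4: 4 -> fragment 1 completed (1 total).
Step 3: advance 12 -> fork_pos = 5 + 12 = 17. Reached multiple(s) of 4: 8, 12, 16 -> fragments 2-4 completed (4 total).
Step 4: advance 7 -> fork_pos = 17 + 7 = 24. Reached multiple(s) of 4: 20, 24 -> fragments 5-6 completed (6 total).
Step 5: advance 2 -> fork_pos = 24 + 2 = 26. Next multiple of 4 is 28 (not reached); still 6 fragment(s).
Check: final fork_pos = 26; the multiples of 4 that are <= 26 are 4..24 -> 26 // 4 = 6 completed fragment(s).

Answer: 6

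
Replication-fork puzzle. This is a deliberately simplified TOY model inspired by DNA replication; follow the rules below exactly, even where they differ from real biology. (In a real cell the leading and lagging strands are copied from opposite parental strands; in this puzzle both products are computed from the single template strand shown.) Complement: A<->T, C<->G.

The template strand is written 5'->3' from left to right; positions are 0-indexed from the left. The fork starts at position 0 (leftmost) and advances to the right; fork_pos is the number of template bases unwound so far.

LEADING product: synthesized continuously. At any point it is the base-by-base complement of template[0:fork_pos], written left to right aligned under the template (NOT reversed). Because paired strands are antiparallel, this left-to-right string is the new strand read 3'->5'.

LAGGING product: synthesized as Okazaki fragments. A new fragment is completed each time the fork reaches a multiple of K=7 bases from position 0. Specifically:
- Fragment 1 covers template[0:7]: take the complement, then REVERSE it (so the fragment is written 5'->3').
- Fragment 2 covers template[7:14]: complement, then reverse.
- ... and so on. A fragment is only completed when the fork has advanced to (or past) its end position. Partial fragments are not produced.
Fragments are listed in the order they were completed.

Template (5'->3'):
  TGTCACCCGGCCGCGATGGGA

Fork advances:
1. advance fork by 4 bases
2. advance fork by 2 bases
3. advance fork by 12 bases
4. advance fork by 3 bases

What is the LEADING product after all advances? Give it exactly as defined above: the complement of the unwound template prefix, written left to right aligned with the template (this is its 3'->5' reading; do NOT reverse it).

Step 1: advance 4 -> fork_pos = 0 + 4 = 4.
Step 2: advance 2 -> fork_pos = 4 + 2 = 6.
Step 3: advance 12 -> fork_pos = 6 + 12 = 18.
Step 4: advance 3 -> fork_pos = 18 + 3 = 21.
Unwound prefix: template[0:21] = TGTCACCCGGCCGCGATGGGA
Complement it base by base (A<->T, C<->G), keeping left-to-right order:
  [0:5] TGTCA -> ACAGT
  [5:10] CCCGG -> GGGCC
  [10:15] CCGCG -> GGCGC
  [15:20] ATGGG -> TACCC
  [20:21] A -> T
Concatenate: ACAGTGGGCCGGCGCTACCCT (length 21; written aligned with the template, i.e. 3'->5').

Answer: ACAGTGGGCCGGCGCTACCCT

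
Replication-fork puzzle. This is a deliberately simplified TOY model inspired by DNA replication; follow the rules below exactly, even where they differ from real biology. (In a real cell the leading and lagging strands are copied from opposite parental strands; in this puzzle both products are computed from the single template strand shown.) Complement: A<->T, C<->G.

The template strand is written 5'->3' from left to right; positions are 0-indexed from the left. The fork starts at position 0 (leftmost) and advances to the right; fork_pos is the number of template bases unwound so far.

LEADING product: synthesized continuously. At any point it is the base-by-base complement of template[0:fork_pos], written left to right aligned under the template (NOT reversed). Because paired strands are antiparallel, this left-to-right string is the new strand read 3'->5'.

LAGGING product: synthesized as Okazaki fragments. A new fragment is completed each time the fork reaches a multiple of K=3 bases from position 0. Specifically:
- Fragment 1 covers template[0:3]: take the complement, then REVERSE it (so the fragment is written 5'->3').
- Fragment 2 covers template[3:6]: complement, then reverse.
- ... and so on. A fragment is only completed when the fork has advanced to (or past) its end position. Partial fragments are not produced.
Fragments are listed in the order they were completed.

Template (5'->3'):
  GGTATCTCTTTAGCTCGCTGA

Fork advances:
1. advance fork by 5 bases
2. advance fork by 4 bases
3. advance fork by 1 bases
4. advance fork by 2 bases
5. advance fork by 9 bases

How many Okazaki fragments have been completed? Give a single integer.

Answer: 7

Derivation:
Step 1: advance 5 -> fork_pos = 0 + 5 = 5. Reached multiple(s) of 3: 3 -> fragment 1 completed (1 total).
Step 2: advance 4 -> fork_pos = 5 + 4 = 9. Reached multiple(s) of 3: 6, 9 -> fragments 2-3 completed (3 total).
Step 3: advance 1 -> fork_pos = 9 + 1 = 10. Next multiple of 3 is 12 (not reached); still 3 fragment(s).
Step 4: advance 2 -> fork_pos = 10 + 2 = 12. Reached multiple(s) of 3: 12 -> fragment 4 completed (4 total).
Step 5: advance 9 -> fork_pos = 12 + 9 = 21. Reached multiple(s) of 3: 15, 18, 21 -> fragments 5-7 completed (7 total).
Check: final fork_pos = 21; the multiples of 3 that are <= 21 are 3..21 -> 21 // 3 = 7 completed fragment(s).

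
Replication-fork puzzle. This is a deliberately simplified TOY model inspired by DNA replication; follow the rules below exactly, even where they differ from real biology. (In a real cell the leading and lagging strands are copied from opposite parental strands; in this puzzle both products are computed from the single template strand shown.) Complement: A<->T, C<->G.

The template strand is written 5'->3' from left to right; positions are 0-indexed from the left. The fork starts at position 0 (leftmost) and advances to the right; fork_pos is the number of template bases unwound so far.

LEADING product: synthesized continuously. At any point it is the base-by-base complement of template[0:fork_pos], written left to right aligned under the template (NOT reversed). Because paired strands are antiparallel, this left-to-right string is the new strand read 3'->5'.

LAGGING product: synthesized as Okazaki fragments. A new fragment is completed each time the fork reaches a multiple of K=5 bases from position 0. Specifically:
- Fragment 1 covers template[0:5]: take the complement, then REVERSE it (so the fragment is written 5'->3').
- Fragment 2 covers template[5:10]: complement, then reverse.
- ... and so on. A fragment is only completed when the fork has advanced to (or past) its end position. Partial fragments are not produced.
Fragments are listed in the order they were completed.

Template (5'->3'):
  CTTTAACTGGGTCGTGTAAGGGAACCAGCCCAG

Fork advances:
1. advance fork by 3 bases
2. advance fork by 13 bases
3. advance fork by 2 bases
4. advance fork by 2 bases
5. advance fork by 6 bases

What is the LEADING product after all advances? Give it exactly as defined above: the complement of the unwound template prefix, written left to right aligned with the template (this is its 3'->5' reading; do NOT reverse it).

Answer: GAAATTGACCCAGCACATTCCCTTGG

Derivation:
Step 1: advance 3 -> fork_pos = 0 + 3 = 3.
Step 2: advance 13 -> fork_pos = 3 + 13 = 16.
Step 3: advance 2 -> fork_pos = 16 + 2 = 18.
Step 4: advance 2 -> fork_pos = 18 + 2 = 20.
Step 5: advance 6 -> fork_pos = 20 + 6 = 26.
Unwound prefix: template[0:26] = CTTTAACTGGGTCGTGTAAGGGAACC
Complement it base by base (A<->T, C<->G), keeping left-to-right order:
  [0:5] CTTTA -> GAAAT
  [5:10] ACTGG -> TGACC
  [10:15] GTCGT -> CAGCA
  [15:20] GTAAG -> CATTC
  [20:25] GGAAC -> CCTTG
  [25:26] C -> G
Concatenate: GAAATTGACCCAGCACATTCCCTTGG (length 26; written aligned with the template, i.e. 3'->5').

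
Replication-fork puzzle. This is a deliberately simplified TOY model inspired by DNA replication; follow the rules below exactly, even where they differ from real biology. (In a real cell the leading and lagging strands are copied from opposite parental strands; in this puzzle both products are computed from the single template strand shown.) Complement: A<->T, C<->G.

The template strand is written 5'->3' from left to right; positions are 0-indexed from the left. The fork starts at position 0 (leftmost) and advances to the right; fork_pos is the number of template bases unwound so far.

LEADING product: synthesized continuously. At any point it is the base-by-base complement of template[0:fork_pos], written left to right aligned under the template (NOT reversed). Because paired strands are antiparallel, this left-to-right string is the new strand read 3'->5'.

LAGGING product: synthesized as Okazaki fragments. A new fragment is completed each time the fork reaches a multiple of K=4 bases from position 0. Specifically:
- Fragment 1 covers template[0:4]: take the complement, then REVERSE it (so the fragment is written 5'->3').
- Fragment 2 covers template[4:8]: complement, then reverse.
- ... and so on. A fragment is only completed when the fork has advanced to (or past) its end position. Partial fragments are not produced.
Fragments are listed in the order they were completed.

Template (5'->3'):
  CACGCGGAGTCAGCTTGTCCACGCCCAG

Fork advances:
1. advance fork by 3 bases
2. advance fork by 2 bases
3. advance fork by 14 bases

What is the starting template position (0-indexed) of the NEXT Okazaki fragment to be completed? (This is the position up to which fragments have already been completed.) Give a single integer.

Step 1: advance 3 -> fork_pos = 0 + 3 = 3. Next multiple of 4 is 4 (not reached); still 0 fragment(s).
Step 2: advance 2 -> fork_pos = 3 + 2 = 5. Reached multiple(s) of 4: 4 -> fragment 1 completed (1 total).
Step 3: advance 14 -> fork_pos = 5 + 14 = 19. Reached multiple(s) of 4: 8, 12, 16 -> fragments 2-4 completed (4 total).
4 fragment(s) completed, covering template[0:16] (4 x 4 = 16). The next fragment, fragment 5, covers template[16:20], so it starts at position 16.

Answer: 16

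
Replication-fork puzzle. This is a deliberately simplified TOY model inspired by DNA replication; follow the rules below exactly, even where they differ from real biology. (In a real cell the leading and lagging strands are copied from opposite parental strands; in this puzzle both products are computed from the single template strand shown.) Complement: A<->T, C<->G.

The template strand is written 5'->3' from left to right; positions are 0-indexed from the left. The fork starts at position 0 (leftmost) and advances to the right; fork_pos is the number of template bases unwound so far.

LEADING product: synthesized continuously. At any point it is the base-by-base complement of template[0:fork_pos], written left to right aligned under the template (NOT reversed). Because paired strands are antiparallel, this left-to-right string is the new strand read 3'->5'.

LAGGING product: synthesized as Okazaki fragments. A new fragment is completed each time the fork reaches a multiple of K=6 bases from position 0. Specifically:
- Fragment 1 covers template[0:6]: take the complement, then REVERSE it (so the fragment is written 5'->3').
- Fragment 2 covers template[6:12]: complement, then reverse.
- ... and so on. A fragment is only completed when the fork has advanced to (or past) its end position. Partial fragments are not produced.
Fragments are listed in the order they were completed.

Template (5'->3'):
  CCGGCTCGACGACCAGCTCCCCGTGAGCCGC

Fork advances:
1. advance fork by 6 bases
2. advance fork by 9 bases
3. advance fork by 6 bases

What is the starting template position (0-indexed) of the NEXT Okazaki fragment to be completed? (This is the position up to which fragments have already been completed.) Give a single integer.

Step 1: advance 6 -> fork_pos = 0 + 6 = 6. Reached multiple(s) of 6: 6 -> fragment 1 completed (1 total).
Step 2: advance 9 -> fork_pos = 6 + 9 = 15. Reached multiple(s) of 6: 12 -> fragment 2 completed (2 total).
Step 3: advance 6 -> fork_pos = 15 + 6 = 21. Reached multiple(s) of 6: 18 -> fragment 3 completed (3 total).
3 fragment(s) completed, covering template[0:18] (3 x 6 = 18). The next fragment, fragment 4, covers template[18:24], so it starts at position 18.

Answer: 18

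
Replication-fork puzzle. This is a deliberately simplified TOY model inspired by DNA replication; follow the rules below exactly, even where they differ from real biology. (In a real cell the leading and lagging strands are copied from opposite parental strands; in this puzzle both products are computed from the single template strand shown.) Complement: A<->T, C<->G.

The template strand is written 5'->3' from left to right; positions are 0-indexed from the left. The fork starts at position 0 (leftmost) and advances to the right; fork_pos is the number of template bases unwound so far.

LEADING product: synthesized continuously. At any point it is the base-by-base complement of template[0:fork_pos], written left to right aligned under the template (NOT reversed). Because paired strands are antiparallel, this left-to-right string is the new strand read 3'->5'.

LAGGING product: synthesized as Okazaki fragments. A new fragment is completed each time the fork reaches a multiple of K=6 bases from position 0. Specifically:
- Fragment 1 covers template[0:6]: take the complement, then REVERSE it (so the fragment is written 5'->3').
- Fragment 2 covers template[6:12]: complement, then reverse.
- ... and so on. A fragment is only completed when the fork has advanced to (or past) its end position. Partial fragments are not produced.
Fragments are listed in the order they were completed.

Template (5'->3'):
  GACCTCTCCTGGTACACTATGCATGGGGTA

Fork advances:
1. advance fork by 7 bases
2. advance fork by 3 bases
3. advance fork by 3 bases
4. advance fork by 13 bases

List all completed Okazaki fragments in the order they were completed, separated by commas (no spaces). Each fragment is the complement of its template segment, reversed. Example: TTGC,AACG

Answer: GAGGTC,CCAGGA,AGTGTA,ATGCAT

Derivation:
Step 1: advance 7 -> fork_pos = 0 + 7 = 7. Reached multiple(s) of 6: 6 -> fragment 1 completed (1 total).
Step 2: advance 3 -> fork_pos = 7 + 3 = 10. Next multiple of 6 is 12 (not reached); still 1 fragment(s).
Step 3: advance 3 -> fork_pos = 10 + 3 = 13. Reached multiple(s) of 6: 12 -> fragment 2 completed (2 total).
Step 4: advance 13 -> fork_pos = 13 + 13 = 26. Reached multiple(s) of 6: 18, 24 -> fragments 3-4 completed (4 total).
Final fork_pos = 26, so 4 fragment(s) are complete. Build each: template segment -> complement -> reverse.
Fragment 1: template[0:6] = GACCTC -> complement CTGGAG -> reversed GAGGTC
Fragment 2: template[6:12] = TCCTGG -> complement AGGACC -> reversed CCAGGA
Fragment 3: template[12:18] = TACACT -> complement ATGTGA -> reversed AGTGTA
Fragment 4: template[18:24] = ATGCAT -> complement TACGTA -> reversed ATGCAT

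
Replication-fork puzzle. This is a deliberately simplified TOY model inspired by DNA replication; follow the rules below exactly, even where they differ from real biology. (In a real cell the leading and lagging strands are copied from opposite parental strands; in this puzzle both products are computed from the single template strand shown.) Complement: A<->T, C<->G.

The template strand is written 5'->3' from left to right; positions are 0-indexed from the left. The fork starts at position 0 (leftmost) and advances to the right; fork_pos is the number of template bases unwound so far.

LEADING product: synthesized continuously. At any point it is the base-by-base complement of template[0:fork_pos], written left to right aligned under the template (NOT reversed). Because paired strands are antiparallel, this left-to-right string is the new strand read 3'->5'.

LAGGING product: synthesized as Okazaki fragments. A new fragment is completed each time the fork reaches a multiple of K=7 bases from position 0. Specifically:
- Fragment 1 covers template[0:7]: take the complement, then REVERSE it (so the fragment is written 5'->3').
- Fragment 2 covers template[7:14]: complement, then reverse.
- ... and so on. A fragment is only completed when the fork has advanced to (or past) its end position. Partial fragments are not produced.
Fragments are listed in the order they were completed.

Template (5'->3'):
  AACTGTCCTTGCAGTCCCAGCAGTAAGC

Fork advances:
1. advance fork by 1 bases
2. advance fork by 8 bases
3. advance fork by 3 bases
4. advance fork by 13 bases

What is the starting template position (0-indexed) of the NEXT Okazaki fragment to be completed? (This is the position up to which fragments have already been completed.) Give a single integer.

Answer: 21

Derivation:
Step 1: advance 1 -> fork_pos = 0 + 1 = 1. Next multiple of 7 is 7 (not reached); still 0 fragment(s).
Step 2: advance 8 -> fork_pos = 1 + 8 = 9. Reached multiple(s) of 7: 7 -> fragment 1 completed (1 total).
Step 3: advance 3 -> fork_pos = 9 + 3 = 12. Next multiple of 7 is 14 (not reached); still 1 fragment(s).
Step 4: advance 13 -> fork_pos = 12 + 13 = 25. Reached multiple(s) of 7: 14, 21 -> fragments 2-3 completed (3 total).
3 fragment(s) completed, covering template[0:21] (3 x 7 = 21). The next fragment, fragment 4, covers template[21:28], so it starts at position 21.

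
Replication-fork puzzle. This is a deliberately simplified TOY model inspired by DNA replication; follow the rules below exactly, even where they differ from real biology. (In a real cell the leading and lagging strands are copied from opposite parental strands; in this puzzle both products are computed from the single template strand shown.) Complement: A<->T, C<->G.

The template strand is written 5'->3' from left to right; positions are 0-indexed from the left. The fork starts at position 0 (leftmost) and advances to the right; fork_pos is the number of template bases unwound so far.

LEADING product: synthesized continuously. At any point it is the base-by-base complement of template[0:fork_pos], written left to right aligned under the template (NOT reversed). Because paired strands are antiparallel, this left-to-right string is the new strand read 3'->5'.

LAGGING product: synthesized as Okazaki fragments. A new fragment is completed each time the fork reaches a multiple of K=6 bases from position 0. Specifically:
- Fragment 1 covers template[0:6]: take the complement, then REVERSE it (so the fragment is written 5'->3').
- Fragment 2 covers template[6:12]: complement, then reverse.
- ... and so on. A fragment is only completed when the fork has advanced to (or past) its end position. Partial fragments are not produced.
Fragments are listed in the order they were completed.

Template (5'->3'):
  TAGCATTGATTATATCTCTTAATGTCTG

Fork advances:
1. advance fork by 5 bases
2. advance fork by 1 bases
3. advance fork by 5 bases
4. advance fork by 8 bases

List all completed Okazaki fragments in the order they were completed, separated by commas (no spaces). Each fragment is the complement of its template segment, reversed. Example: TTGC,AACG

Answer: ATGCTA,TAATCA,GAGATA

Derivation:
Step 1: advance 5 -> fork_pos = 0 + 5 = 5. Next multiple of 6 is 6 (not reached); still 0 fragment(s).
Step 2: advance 1 -> fork_pos = 5 + 1 = 6. Reached multiple(s) of 6: 6 -> fragment 1 completed (1 total).
Step 3: advance 5 -> fork_pos = 6 + 5 = 11. Next multiple of 6 is 12 (not reached); still 1 fragment(s).
Step 4: advance 8 -> fork_pos = 11 + 8 = 19. Reached multiple(s) of 6: 12, 18 -> fragments 2-3 completed (3 total).
Final fork_pos = 19, so 3 fragment(s) are complete. Build each: template segment -> complement -> reverse.
Fragment 1: template[0:6] = TAGCAT -> complement ATCGTA -> reversed ATGCTA
Fragment 2: template[6:12] = TGATTA -> complement ACTAAT -> reversed TAATCA
Fragment 3: template[12:18] = TATCTC -> complement ATAGAG -> reversed GAGATA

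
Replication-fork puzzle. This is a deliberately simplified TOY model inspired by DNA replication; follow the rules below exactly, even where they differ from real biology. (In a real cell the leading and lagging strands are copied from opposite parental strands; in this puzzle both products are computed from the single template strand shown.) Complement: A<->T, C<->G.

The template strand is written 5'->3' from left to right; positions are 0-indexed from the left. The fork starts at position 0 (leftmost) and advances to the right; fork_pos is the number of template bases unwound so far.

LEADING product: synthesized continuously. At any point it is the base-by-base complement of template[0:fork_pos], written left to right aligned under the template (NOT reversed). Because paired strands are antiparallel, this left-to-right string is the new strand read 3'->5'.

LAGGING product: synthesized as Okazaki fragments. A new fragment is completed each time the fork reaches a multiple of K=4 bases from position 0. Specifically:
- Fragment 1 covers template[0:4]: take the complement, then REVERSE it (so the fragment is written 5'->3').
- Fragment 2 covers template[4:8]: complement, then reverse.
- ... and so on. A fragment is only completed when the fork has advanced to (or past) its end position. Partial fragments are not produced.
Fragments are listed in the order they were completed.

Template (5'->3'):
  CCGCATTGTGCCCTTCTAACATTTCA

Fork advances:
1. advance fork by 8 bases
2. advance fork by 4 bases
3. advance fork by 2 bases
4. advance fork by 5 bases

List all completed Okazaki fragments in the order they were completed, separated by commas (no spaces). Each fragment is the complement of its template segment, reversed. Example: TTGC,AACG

Answer: GCGG,CAAT,GGCA,GAAG

Derivation:
Step 1: advance 8 -> fork_pos = 0 + 8 = 8. Reached multiple(s) of 4: 4, 8 -> fragments 1-2 completed (2 total).
Step 2: advance 4 -> fork_pos = 8 + 4 = 12. Reached multiple(s) of 4: 12 -> fragment 3 completed (3 total).
Step 3: advance 2 -> fork_pos = 12 + 2 = 14. Next multiple of 4 is 16 (not reached); still 3 fragment(s).
Step 4: advance 5 -> fork_pos = 14 + 5 = 19. Reached multiple(s) of 4: 16 -> fragment 4 completed (4 total).
Final fork_pos = 19, so 4 fragment(s) are complete. Build each: template segment -> complement -> reverse.
Fragment 1: template[0:4] = CCGC -> complement GGCG -> reversed GCGG
Fragment 2: template[4:8] = ATTG -> complement TAAC -> reversed CAAT
Fragment 3: template[8:12] = TGCC -> complement ACGG -> reversed GGCA
Fragment 4: template[12:16] = CTTC -> complement GAAG -> reversed GAAG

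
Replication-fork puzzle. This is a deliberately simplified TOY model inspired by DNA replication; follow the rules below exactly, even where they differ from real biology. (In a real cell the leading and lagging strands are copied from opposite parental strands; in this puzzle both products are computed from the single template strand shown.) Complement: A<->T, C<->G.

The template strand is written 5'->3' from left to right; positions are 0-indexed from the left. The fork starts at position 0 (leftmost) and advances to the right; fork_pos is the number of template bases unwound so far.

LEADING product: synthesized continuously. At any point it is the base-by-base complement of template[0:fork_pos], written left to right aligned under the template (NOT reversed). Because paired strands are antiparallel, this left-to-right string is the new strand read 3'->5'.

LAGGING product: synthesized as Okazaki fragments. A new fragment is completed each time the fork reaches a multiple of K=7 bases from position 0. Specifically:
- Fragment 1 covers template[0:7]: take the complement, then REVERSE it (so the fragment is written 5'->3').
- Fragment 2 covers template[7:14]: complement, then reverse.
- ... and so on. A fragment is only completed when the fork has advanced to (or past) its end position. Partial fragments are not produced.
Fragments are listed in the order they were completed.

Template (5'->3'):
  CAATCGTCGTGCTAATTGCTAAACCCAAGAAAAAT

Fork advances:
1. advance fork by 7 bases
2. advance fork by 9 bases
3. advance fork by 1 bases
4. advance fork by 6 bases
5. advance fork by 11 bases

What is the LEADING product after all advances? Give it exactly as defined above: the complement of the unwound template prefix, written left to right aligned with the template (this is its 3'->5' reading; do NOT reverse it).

Step 1: advance 7 -> fork_pos = 0 + 7 = 7.
Step 2: advance 9 -> fork_pos = 7 + 9 = 16.
Step 3: advance 1 -> fork_pos = 16 + 1 = 17.
Step 4: advance 6 -> fork_pos = 17 + 6 = 23.
Step 5: advance 11 -> fork_pos = 23 + 11 = 34.
Unwound prefix: template[0:34] = CAATCGTCGTGCTAATTGCTAAACCCAAGAAAAA
Complement it base by base (A<->T, C<->G), keeping left-to-right order:
  [0:5] CAATC -> GTTAG
  [5:10] GTCGT -> CAGCA
  [10:15] GCTAA -> CGATT
  [15:20] TTGCT -> AACGA
  [20:25] AAACC -> TTTGG
  [25:30] CAAGA -> GTTCT
  [30:34] AAAA -> TTTT
Concatenate: GTTAGCAGCACGATTAACGATTTGGGTTCTTTTT (length 34; written aligned with the template, i.e. 3'->5').

Answer: GTTAGCAGCACGATTAACGATTTGGGTTCTTTTT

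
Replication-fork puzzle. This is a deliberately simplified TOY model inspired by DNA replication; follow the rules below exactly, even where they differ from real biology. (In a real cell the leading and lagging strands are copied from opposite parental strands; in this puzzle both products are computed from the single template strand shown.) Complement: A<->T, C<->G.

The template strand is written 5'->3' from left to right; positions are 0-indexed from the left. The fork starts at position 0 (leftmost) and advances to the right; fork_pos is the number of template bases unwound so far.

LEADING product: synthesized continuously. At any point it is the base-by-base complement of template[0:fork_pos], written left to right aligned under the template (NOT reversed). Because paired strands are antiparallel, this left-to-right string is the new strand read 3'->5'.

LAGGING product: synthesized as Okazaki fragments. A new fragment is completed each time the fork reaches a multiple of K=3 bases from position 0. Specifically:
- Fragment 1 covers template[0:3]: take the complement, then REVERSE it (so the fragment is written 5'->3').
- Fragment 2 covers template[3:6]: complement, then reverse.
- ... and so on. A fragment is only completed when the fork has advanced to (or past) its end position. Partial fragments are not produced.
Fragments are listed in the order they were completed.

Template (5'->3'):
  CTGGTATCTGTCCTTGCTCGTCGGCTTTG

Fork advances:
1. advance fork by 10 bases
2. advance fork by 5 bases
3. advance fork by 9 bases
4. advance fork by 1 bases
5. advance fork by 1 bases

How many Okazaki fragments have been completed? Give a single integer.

Step 1: advance 10 -> fork_pos = 0 + 10 = 10. Reached multiple(s) of 3: 3, 6, 9 -> fragments 1-3 completed (3 total).
Step 2: advance 5 -> fork_pos = 10 + 5 = 15. Reached multiple(s) of 3: 12, 15 -> fragments 4-5 completed (5 total).
Step 3: advance 9 -> fork_pos = 15 + 9 = 24. Reached multiple(s) of 3: 18, 21, 24 -> fragments 6-8 completed (8 total).
Step 4: advance 1 -> fork_pos = 24 + 1 = 25. Next multiple of 3 is 27 (not reached); still 8 fragment(s).
Step 5: advance 1 -> fork_pos = 25 + 1 = 26. Next multiple of 3 is 27 (not reached); still 8 fragment(s).
Check: final fork_pos = 26; the multiples of 3 that are <= 26 are 3..24 -> 26 // 3 = 8 completed fragment(s).

Answer: 8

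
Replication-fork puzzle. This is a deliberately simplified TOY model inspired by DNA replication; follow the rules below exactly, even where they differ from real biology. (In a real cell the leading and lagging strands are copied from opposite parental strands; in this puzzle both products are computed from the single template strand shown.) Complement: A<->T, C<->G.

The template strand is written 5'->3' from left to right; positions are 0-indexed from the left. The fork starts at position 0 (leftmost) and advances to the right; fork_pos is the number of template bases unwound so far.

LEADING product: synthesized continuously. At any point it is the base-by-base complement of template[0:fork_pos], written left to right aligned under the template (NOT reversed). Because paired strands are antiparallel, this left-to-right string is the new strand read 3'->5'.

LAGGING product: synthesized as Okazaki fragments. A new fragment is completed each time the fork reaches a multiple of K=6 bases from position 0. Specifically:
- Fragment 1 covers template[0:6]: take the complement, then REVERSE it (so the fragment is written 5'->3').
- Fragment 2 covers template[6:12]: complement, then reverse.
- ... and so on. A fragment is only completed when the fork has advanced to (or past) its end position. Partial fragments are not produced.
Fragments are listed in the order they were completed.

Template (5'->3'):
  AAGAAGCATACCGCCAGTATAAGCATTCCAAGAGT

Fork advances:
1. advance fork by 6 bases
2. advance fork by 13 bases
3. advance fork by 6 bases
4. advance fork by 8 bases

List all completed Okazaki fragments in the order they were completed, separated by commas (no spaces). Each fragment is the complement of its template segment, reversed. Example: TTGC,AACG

Answer: CTTCTT,GGTATG,ACTGGC,GCTTAT,TGGAAT

Derivation:
Step 1: advance 6 -> fork_pos = 0 + 6 = 6. Reached multiple(s) of 6: 6 -> fragment 1 completed (1 total).
Step 2: advance 13 -> fork_pos = 6 + 13 = 19. Reached multiple(s) of 6: 12, 18 -> fragments 2-3 completed (3 total).
Step 3: advance 6 -> fork_pos = 19 + 6 = 25. Reached multiple(s) of 6: 24 -> fragment 4 completed (4 total).
Step 4: advance 8 -> fork_pos = 25 + 8 = 33. Reached multiple(s) of 6: 30 -> fragment 5 completed (5 total).
Final fork_pos = 33, so 5 fragment(s) are complete. Build each: template segment -> complement -> reverse.
Fragment 1: template[0:6] = AAGAAG -> complement TTCTTC -> reversed CTTCTT
Fragment 2: template[6:12] = CATACC -> complement GTATGG -> reversed GGTATG
Fragment 3: template[12:18] = GCCAGT -> complement CGGTCA -> reversed ACTGGC
Fragment 4: template[18:24] = ATAAGC -> complement TATTCG -> reversed GCTTAT
Fragment 5: template[24:30] = ATTCCA -> complement TAAGGT -> reversed TGGAAT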